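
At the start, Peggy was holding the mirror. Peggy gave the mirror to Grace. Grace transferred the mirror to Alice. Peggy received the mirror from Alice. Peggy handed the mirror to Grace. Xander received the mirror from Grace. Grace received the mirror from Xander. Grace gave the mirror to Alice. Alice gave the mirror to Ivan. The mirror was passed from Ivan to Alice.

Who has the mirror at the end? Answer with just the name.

Tracking the mirror through each event:
Start: Peggy has the mirror.
After event 1: Grace has the mirror.
After event 2: Alice has the mirror.
After event 3: Peggy has the mirror.
After event 4: Grace has the mirror.
After event 5: Xander has the mirror.
After event 6: Grace has the mirror.
After event 7: Alice has the mirror.
After event 8: Ivan has the mirror.
After event 9: Alice has the mirror.

Answer: Alice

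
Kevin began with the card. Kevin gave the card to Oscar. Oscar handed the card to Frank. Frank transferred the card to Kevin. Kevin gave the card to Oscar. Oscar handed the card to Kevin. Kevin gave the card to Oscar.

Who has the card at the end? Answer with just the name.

Tracking the card through each event:
Start: Kevin has the card.
After event 1: Oscar has the card.
After event 2: Frank has the card.
After event 3: Kevin has the card.
After event 4: Oscar has the card.
After event 5: Kevin has the card.
After event 6: Oscar has the card.

Answer: Oscar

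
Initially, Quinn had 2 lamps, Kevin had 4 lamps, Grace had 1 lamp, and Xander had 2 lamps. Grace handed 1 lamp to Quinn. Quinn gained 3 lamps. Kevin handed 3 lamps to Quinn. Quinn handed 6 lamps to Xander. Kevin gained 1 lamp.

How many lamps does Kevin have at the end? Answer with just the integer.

Tracking counts step by step:
Start: Quinn=2, Kevin=4, Grace=1, Xander=2
Event 1 (Grace -> Quinn, 1): Grace: 1 -> 0, Quinn: 2 -> 3. State: Quinn=3, Kevin=4, Grace=0, Xander=2
Event 2 (Quinn +3): Quinn: 3 -> 6. State: Quinn=6, Kevin=4, Grace=0, Xander=2
Event 3 (Kevin -> Quinn, 3): Kevin: 4 -> 1, Quinn: 6 -> 9. State: Quinn=9, Kevin=1, Grace=0, Xander=2
Event 4 (Quinn -> Xander, 6): Quinn: 9 -> 3, Xander: 2 -> 8. State: Quinn=3, Kevin=1, Grace=0, Xander=8
Event 5 (Kevin +1): Kevin: 1 -> 2. State: Quinn=3, Kevin=2, Grace=0, Xander=8

Kevin's final count: 2

Answer: 2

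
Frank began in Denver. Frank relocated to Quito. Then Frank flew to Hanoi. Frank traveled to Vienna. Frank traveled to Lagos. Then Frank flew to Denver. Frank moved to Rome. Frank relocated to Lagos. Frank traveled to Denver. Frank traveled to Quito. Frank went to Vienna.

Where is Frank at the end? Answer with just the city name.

Tracking Frank's location:
Start: Frank is in Denver.
After move 1: Denver -> Quito. Frank is in Quito.
After move 2: Quito -> Hanoi. Frank is in Hanoi.
After move 3: Hanoi -> Vienna. Frank is in Vienna.
After move 4: Vienna -> Lagos. Frank is in Lagos.
After move 5: Lagos -> Denver. Frank is in Denver.
After move 6: Denver -> Rome. Frank is in Rome.
After move 7: Rome -> Lagos. Frank is in Lagos.
After move 8: Lagos -> Denver. Frank is in Denver.
After move 9: Denver -> Quito. Frank is in Quito.
After move 10: Quito -> Vienna. Frank is in Vienna.

Answer: Vienna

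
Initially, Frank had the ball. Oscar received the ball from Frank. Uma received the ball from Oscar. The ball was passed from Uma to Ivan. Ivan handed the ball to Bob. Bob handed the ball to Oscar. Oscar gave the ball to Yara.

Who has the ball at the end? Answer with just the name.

Answer: Yara

Derivation:
Tracking the ball through each event:
Start: Frank has the ball.
After event 1: Oscar has the ball.
After event 2: Uma has the ball.
After event 3: Ivan has the ball.
After event 4: Bob has the ball.
After event 5: Oscar has the ball.
After event 6: Yara has the ball.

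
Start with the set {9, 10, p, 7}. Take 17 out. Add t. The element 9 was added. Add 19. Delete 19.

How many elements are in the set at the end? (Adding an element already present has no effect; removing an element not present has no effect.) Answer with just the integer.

Answer: 5

Derivation:
Tracking the set through each operation:
Start: {10, 7, 9, p}
Event 1 (remove 17): not present, no change. Set: {10, 7, 9, p}
Event 2 (add t): added. Set: {10, 7, 9, p, t}
Event 3 (add 9): already present, no change. Set: {10, 7, 9, p, t}
Event 4 (add 19): added. Set: {10, 19, 7, 9, p, t}
Event 5 (remove 19): removed. Set: {10, 7, 9, p, t}

Final set: {10, 7, 9, p, t} (size 5)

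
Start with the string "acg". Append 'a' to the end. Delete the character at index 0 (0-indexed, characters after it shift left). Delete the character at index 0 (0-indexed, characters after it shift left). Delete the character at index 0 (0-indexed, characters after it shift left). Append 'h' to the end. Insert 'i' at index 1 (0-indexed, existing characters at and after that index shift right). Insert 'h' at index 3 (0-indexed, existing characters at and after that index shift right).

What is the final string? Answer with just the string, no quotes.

Answer: aihh

Derivation:
Applying each edit step by step:
Start: "acg"
Op 1 (append 'a'): "acg" -> "acga"
Op 2 (delete idx 0 = 'a'): "acga" -> "cga"
Op 3 (delete idx 0 = 'c'): "cga" -> "ga"
Op 4 (delete idx 0 = 'g'): "ga" -> "a"
Op 5 (append 'h'): "a" -> "ah"
Op 6 (insert 'i' at idx 1): "ah" -> "aih"
Op 7 (insert 'h' at idx 3): "aih" -> "aihh"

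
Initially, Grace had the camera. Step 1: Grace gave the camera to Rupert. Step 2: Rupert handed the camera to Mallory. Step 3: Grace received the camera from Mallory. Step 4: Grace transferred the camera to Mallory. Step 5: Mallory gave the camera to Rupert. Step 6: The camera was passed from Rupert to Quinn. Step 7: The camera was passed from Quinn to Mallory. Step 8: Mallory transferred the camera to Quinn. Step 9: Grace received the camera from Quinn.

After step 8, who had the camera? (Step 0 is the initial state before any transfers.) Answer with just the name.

Answer: Quinn

Derivation:
Tracking the camera holder through step 8:
After step 0 (start): Grace
After step 1: Rupert
After step 2: Mallory
After step 3: Grace
After step 4: Mallory
After step 5: Rupert
After step 6: Quinn
After step 7: Mallory
After step 8: Quinn

At step 8, the holder is Quinn.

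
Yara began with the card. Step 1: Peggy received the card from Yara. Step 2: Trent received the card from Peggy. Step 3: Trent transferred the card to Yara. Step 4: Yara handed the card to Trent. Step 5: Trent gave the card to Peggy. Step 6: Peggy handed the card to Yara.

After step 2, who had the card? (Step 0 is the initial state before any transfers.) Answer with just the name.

Answer: Trent

Derivation:
Tracking the card holder through step 2:
After step 0 (start): Yara
After step 1: Peggy
After step 2: Trent

At step 2, the holder is Trent.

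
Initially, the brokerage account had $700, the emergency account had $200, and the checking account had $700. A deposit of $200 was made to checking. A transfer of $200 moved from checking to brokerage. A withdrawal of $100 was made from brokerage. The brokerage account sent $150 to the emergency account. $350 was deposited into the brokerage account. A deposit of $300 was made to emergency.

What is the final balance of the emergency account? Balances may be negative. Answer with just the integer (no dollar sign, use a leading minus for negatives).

Answer: 650

Derivation:
Tracking account balances step by step:
Start: brokerage=700, emergency=200, checking=700
Event 1 (deposit 200 to checking): checking: 700 + 200 = 900. Balances: brokerage=700, emergency=200, checking=900
Event 2 (transfer 200 checking -> brokerage): checking: 900 - 200 = 700, brokerage: 700 + 200 = 900. Balances: brokerage=900, emergency=200, checking=700
Event 3 (withdraw 100 from brokerage): brokerage: 900 - 100 = 800. Balances: brokerage=800, emergency=200, checking=700
Event 4 (transfer 150 brokerage -> emergency): brokerage: 800 - 150 = 650, emergency: 200 + 150 = 350. Balances: brokerage=650, emergency=350, checking=700
Event 5 (deposit 350 to brokerage): brokerage: 650 + 350 = 1000. Balances: brokerage=1000, emergency=350, checking=700
Event 6 (deposit 300 to emergency): emergency: 350 + 300 = 650. Balances: brokerage=1000, emergency=650, checking=700

Final balance of emergency: 650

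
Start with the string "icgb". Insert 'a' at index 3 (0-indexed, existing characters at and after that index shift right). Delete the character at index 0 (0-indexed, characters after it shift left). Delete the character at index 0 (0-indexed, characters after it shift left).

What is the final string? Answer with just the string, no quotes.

Applying each edit step by step:
Start: "icgb"
Op 1 (insert 'a' at idx 3): "icgb" -> "icgab"
Op 2 (delete idx 0 = 'i'): "icgab" -> "cgab"
Op 3 (delete idx 0 = 'c'): "cgab" -> "gab"

Answer: gab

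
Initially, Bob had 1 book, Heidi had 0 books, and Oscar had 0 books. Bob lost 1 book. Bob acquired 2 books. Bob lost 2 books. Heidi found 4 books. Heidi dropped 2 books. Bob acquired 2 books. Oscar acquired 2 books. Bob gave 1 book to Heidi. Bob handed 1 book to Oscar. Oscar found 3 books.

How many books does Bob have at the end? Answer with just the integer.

Tracking counts step by step:
Start: Bob=1, Heidi=0, Oscar=0
Event 1 (Bob -1): Bob: 1 -> 0. State: Bob=0, Heidi=0, Oscar=0
Event 2 (Bob +2): Bob: 0 -> 2. State: Bob=2, Heidi=0, Oscar=0
Event 3 (Bob -2): Bob: 2 -> 0. State: Bob=0, Heidi=0, Oscar=0
Event 4 (Heidi +4): Heidi: 0 -> 4. State: Bob=0, Heidi=4, Oscar=0
Event 5 (Heidi -2): Heidi: 4 -> 2. State: Bob=0, Heidi=2, Oscar=0
Event 6 (Bob +2): Bob: 0 -> 2. State: Bob=2, Heidi=2, Oscar=0
Event 7 (Oscar +2): Oscar: 0 -> 2. State: Bob=2, Heidi=2, Oscar=2
Event 8 (Bob -> Heidi, 1): Bob: 2 -> 1, Heidi: 2 -> 3. State: Bob=1, Heidi=3, Oscar=2
Event 9 (Bob -> Oscar, 1): Bob: 1 -> 0, Oscar: 2 -> 3. State: Bob=0, Heidi=3, Oscar=3
Event 10 (Oscar +3): Oscar: 3 -> 6. State: Bob=0, Heidi=3, Oscar=6

Bob's final count: 0

Answer: 0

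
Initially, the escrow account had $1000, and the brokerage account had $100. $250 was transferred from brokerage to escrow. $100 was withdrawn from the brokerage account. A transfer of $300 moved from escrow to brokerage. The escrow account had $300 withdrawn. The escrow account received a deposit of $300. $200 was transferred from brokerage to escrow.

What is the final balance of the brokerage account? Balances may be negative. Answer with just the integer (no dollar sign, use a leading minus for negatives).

Tracking account balances step by step:
Start: escrow=1000, brokerage=100
Event 1 (transfer 250 brokerage -> escrow): brokerage: 100 - 250 = -150, escrow: 1000 + 250 = 1250. Balances: escrow=1250, brokerage=-150
Event 2 (withdraw 100 from brokerage): brokerage: -150 - 100 = -250. Balances: escrow=1250, brokerage=-250
Event 3 (transfer 300 escrow -> brokerage): escrow: 1250 - 300 = 950, brokerage: -250 + 300 = 50. Balances: escrow=950, brokerage=50
Event 4 (withdraw 300 from escrow): escrow: 950 - 300 = 650. Balances: escrow=650, brokerage=50
Event 5 (deposit 300 to escrow): escrow: 650 + 300 = 950. Balances: escrow=950, brokerage=50
Event 6 (transfer 200 brokerage -> escrow): brokerage: 50 - 200 = -150, escrow: 950 + 200 = 1150. Balances: escrow=1150, brokerage=-150

Final balance of brokerage: -150

Answer: -150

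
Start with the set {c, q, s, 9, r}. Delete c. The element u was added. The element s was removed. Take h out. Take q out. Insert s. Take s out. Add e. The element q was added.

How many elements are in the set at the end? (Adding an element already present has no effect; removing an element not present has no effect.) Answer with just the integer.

Tracking the set through each operation:
Start: {9, c, q, r, s}
Event 1 (remove c): removed. Set: {9, q, r, s}
Event 2 (add u): added. Set: {9, q, r, s, u}
Event 3 (remove s): removed. Set: {9, q, r, u}
Event 4 (remove h): not present, no change. Set: {9, q, r, u}
Event 5 (remove q): removed. Set: {9, r, u}
Event 6 (add s): added. Set: {9, r, s, u}
Event 7 (remove s): removed. Set: {9, r, u}
Event 8 (add e): added. Set: {9, e, r, u}
Event 9 (add q): added. Set: {9, e, q, r, u}

Final set: {9, e, q, r, u} (size 5)

Answer: 5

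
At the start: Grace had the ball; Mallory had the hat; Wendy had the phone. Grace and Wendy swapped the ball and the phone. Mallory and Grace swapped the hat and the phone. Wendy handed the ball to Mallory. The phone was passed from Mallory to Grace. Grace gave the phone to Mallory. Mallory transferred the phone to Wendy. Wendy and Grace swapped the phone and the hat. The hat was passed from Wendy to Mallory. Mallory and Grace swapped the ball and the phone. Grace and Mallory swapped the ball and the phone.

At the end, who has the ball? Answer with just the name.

Tracking all object holders:
Start: ball:Grace, hat:Mallory, phone:Wendy
Event 1 (swap ball<->phone: now ball:Wendy, phone:Grace). State: ball:Wendy, hat:Mallory, phone:Grace
Event 2 (swap hat<->phone: now hat:Grace, phone:Mallory). State: ball:Wendy, hat:Grace, phone:Mallory
Event 3 (give ball: Wendy -> Mallory). State: ball:Mallory, hat:Grace, phone:Mallory
Event 4 (give phone: Mallory -> Grace). State: ball:Mallory, hat:Grace, phone:Grace
Event 5 (give phone: Grace -> Mallory). State: ball:Mallory, hat:Grace, phone:Mallory
Event 6 (give phone: Mallory -> Wendy). State: ball:Mallory, hat:Grace, phone:Wendy
Event 7 (swap phone<->hat: now phone:Grace, hat:Wendy). State: ball:Mallory, hat:Wendy, phone:Grace
Event 8 (give hat: Wendy -> Mallory). State: ball:Mallory, hat:Mallory, phone:Grace
Event 9 (swap ball<->phone: now ball:Grace, phone:Mallory). State: ball:Grace, hat:Mallory, phone:Mallory
Event 10 (swap ball<->phone: now ball:Mallory, phone:Grace). State: ball:Mallory, hat:Mallory, phone:Grace

Final state: ball:Mallory, hat:Mallory, phone:Grace
The ball is held by Mallory.

Answer: Mallory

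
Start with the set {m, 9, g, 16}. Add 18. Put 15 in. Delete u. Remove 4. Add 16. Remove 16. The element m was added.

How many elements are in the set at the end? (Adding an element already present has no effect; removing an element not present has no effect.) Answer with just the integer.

Answer: 5

Derivation:
Tracking the set through each operation:
Start: {16, 9, g, m}
Event 1 (add 18): added. Set: {16, 18, 9, g, m}
Event 2 (add 15): added. Set: {15, 16, 18, 9, g, m}
Event 3 (remove u): not present, no change. Set: {15, 16, 18, 9, g, m}
Event 4 (remove 4): not present, no change. Set: {15, 16, 18, 9, g, m}
Event 5 (add 16): already present, no change. Set: {15, 16, 18, 9, g, m}
Event 6 (remove 16): removed. Set: {15, 18, 9, g, m}
Event 7 (add m): already present, no change. Set: {15, 18, 9, g, m}

Final set: {15, 18, 9, g, m} (size 5)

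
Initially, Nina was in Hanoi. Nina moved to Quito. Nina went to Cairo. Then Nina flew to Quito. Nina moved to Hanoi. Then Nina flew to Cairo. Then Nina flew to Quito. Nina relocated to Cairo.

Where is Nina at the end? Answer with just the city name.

Tracking Nina's location:
Start: Nina is in Hanoi.
After move 1: Hanoi -> Quito. Nina is in Quito.
After move 2: Quito -> Cairo. Nina is in Cairo.
After move 3: Cairo -> Quito. Nina is in Quito.
After move 4: Quito -> Hanoi. Nina is in Hanoi.
After move 5: Hanoi -> Cairo. Nina is in Cairo.
After move 6: Cairo -> Quito. Nina is in Quito.
After move 7: Quito -> Cairo. Nina is in Cairo.

Answer: Cairo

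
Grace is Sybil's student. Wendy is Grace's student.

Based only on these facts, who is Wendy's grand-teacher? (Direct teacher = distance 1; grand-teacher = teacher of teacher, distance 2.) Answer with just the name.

Reconstructing the teacher chain from the given facts:
  Sybil -> Grace -> Wendy
(each arrow means 'teacher of the next')
Positions in the chain (0 = top):
  position of Sybil: 0
  position of Grace: 1
  position of Wendy: 2

Wendy is at position 2; the grand-teacher is 2 steps up the chain, i.e. position 0: Sybil.

Answer: Sybil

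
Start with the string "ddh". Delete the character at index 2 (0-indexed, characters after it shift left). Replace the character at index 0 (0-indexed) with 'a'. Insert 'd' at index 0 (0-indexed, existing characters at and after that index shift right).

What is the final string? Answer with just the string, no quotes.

Answer: dad

Derivation:
Applying each edit step by step:
Start: "ddh"
Op 1 (delete idx 2 = 'h'): "ddh" -> "dd"
Op 2 (replace idx 0: 'd' -> 'a'): "dd" -> "ad"
Op 3 (insert 'd' at idx 0): "ad" -> "dad"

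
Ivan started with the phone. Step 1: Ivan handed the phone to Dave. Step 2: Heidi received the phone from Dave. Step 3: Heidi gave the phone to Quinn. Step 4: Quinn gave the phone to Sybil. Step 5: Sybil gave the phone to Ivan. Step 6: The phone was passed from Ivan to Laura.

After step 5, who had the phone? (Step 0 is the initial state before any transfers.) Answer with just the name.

Answer: Ivan

Derivation:
Tracking the phone holder through step 5:
After step 0 (start): Ivan
After step 1: Dave
After step 2: Heidi
After step 3: Quinn
After step 4: Sybil
After step 5: Ivan

At step 5, the holder is Ivan.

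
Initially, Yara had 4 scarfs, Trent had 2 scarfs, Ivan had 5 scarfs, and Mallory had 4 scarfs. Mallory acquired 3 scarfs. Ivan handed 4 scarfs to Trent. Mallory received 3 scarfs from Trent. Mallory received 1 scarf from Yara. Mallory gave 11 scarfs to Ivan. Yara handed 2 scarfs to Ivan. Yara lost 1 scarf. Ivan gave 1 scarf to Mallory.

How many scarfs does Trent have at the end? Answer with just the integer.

Answer: 3

Derivation:
Tracking counts step by step:
Start: Yara=4, Trent=2, Ivan=5, Mallory=4
Event 1 (Mallory +3): Mallory: 4 -> 7. State: Yara=4, Trent=2, Ivan=5, Mallory=7
Event 2 (Ivan -> Trent, 4): Ivan: 5 -> 1, Trent: 2 -> 6. State: Yara=4, Trent=6, Ivan=1, Mallory=7
Event 3 (Trent -> Mallory, 3): Trent: 6 -> 3, Mallory: 7 -> 10. State: Yara=4, Trent=3, Ivan=1, Mallory=10
Event 4 (Yara -> Mallory, 1): Yara: 4 -> 3, Mallory: 10 -> 11. State: Yara=3, Trent=3, Ivan=1, Mallory=11
Event 5 (Mallory -> Ivan, 11): Mallory: 11 -> 0, Ivan: 1 -> 12. State: Yara=3, Trent=3, Ivan=12, Mallory=0
Event 6 (Yara -> Ivan, 2): Yara: 3 -> 1, Ivan: 12 -> 14. State: Yara=1, Trent=3, Ivan=14, Mallory=0
Event 7 (Yara -1): Yara: 1 -> 0. State: Yara=0, Trent=3, Ivan=14, Mallory=0
Event 8 (Ivan -> Mallory, 1): Ivan: 14 -> 13, Mallory: 0 -> 1. State: Yara=0, Trent=3, Ivan=13, Mallory=1

Trent's final count: 3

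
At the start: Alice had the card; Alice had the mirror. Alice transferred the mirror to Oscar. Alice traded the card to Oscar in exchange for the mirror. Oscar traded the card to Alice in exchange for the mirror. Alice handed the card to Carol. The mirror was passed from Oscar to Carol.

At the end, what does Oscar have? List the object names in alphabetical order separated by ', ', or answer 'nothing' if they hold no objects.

Answer: nothing

Derivation:
Tracking all object holders:
Start: card:Alice, mirror:Alice
Event 1 (give mirror: Alice -> Oscar). State: card:Alice, mirror:Oscar
Event 2 (swap card<->mirror: now card:Oscar, mirror:Alice). State: card:Oscar, mirror:Alice
Event 3 (swap card<->mirror: now card:Alice, mirror:Oscar). State: card:Alice, mirror:Oscar
Event 4 (give card: Alice -> Carol). State: card:Carol, mirror:Oscar
Event 5 (give mirror: Oscar -> Carol). State: card:Carol, mirror:Carol

Final state: card:Carol, mirror:Carol
Oscar holds: (nothing).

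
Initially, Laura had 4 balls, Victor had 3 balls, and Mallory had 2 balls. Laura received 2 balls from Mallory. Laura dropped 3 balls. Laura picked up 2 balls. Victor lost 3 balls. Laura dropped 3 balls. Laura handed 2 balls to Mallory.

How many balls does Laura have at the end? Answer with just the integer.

Tracking counts step by step:
Start: Laura=4, Victor=3, Mallory=2
Event 1 (Mallory -> Laura, 2): Mallory: 2 -> 0, Laura: 4 -> 6. State: Laura=6, Victor=3, Mallory=0
Event 2 (Laura -3): Laura: 6 -> 3. State: Laura=3, Victor=3, Mallory=0
Event 3 (Laura +2): Laura: 3 -> 5. State: Laura=5, Victor=3, Mallory=0
Event 4 (Victor -3): Victor: 3 -> 0. State: Laura=5, Victor=0, Mallory=0
Event 5 (Laura -3): Laura: 5 -> 2. State: Laura=2, Victor=0, Mallory=0
Event 6 (Laura -> Mallory, 2): Laura: 2 -> 0, Mallory: 0 -> 2. State: Laura=0, Victor=0, Mallory=2

Laura's final count: 0

Answer: 0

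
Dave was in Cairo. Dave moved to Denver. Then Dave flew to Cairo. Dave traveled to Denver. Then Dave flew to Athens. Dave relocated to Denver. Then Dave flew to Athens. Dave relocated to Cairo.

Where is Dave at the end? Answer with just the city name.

Answer: Cairo

Derivation:
Tracking Dave's location:
Start: Dave is in Cairo.
After move 1: Cairo -> Denver. Dave is in Denver.
After move 2: Denver -> Cairo. Dave is in Cairo.
After move 3: Cairo -> Denver. Dave is in Denver.
After move 4: Denver -> Athens. Dave is in Athens.
After move 5: Athens -> Denver. Dave is in Denver.
After move 6: Denver -> Athens. Dave is in Athens.
After move 7: Athens -> Cairo. Dave is in Cairo.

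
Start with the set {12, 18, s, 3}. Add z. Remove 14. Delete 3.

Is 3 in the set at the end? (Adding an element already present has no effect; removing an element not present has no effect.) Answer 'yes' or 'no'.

Tracking the set through each operation:
Start: {12, 18, 3, s}
Event 1 (add z): added. Set: {12, 18, 3, s, z}
Event 2 (remove 14): not present, no change. Set: {12, 18, 3, s, z}
Event 3 (remove 3): removed. Set: {12, 18, s, z}

Final set: {12, 18, s, z} (size 4)
3 is NOT in the final set.

Answer: no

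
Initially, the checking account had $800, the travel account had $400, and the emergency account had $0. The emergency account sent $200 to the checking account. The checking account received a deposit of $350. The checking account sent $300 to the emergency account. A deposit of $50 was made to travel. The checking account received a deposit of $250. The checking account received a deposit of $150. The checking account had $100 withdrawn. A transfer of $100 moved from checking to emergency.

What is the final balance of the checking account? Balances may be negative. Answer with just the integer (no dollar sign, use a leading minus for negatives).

Tracking account balances step by step:
Start: checking=800, travel=400, emergency=0
Event 1 (transfer 200 emergency -> checking): emergency: 0 - 200 = -200, checking: 800 + 200 = 1000. Balances: checking=1000, travel=400, emergency=-200
Event 2 (deposit 350 to checking): checking: 1000 + 350 = 1350. Balances: checking=1350, travel=400, emergency=-200
Event 3 (transfer 300 checking -> emergency): checking: 1350 - 300 = 1050, emergency: -200 + 300 = 100. Balances: checking=1050, travel=400, emergency=100
Event 4 (deposit 50 to travel): travel: 400 + 50 = 450. Balances: checking=1050, travel=450, emergency=100
Event 5 (deposit 250 to checking): checking: 1050 + 250 = 1300. Balances: checking=1300, travel=450, emergency=100
Event 6 (deposit 150 to checking): checking: 1300 + 150 = 1450. Balances: checking=1450, travel=450, emergency=100
Event 7 (withdraw 100 from checking): checking: 1450 - 100 = 1350. Balances: checking=1350, travel=450, emergency=100
Event 8 (transfer 100 checking -> emergency): checking: 1350 - 100 = 1250, emergency: 100 + 100 = 200. Balances: checking=1250, travel=450, emergency=200

Final balance of checking: 1250

Answer: 1250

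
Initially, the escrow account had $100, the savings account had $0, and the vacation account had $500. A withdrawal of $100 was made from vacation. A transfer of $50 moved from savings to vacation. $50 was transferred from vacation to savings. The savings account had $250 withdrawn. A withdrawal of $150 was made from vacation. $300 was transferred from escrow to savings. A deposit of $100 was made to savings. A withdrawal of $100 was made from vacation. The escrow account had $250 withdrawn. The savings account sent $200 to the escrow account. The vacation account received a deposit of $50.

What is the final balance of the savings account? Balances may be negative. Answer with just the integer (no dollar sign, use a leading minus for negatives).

Tracking account balances step by step:
Start: escrow=100, savings=0, vacation=500
Event 1 (withdraw 100 from vacation): vacation: 500 - 100 = 400. Balances: escrow=100, savings=0, vacation=400
Event 2 (transfer 50 savings -> vacation): savings: 0 - 50 = -50, vacation: 400 + 50 = 450. Balances: escrow=100, savings=-50, vacation=450
Event 3 (transfer 50 vacation -> savings): vacation: 450 - 50 = 400, savings: -50 + 50 = 0. Balances: escrow=100, savings=0, vacation=400
Event 4 (withdraw 250 from savings): savings: 0 - 250 = -250. Balances: escrow=100, savings=-250, vacation=400
Event 5 (withdraw 150 from vacation): vacation: 400 - 150 = 250. Balances: escrow=100, savings=-250, vacation=250
Event 6 (transfer 300 escrow -> savings): escrow: 100 - 300 = -200, savings: -250 + 300 = 50. Balances: escrow=-200, savings=50, vacation=250
Event 7 (deposit 100 to savings): savings: 50 + 100 = 150. Balances: escrow=-200, savings=150, vacation=250
Event 8 (withdraw 100 from vacation): vacation: 250 - 100 = 150. Balances: escrow=-200, savings=150, vacation=150
Event 9 (withdraw 250 from escrow): escrow: -200 - 250 = -450. Balances: escrow=-450, savings=150, vacation=150
Event 10 (transfer 200 savings -> escrow): savings: 150 - 200 = -50, escrow: -450 + 200 = -250. Balances: escrow=-250, savings=-50, vacation=150
Event 11 (deposit 50 to vacation): vacation: 150 + 50 = 200. Balances: escrow=-250, savings=-50, vacation=200

Final balance of savings: -50

Answer: -50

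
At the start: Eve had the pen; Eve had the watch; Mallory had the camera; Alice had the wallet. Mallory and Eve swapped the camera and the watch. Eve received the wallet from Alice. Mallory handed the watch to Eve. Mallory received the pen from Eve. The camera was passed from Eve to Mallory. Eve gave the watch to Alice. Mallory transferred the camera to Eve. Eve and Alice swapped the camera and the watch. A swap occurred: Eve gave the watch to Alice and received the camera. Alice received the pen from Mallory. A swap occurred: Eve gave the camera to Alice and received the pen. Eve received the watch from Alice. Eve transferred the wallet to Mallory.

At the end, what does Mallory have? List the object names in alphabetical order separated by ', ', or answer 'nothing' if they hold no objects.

Tracking all object holders:
Start: pen:Eve, watch:Eve, camera:Mallory, wallet:Alice
Event 1 (swap camera<->watch: now camera:Eve, watch:Mallory). State: pen:Eve, watch:Mallory, camera:Eve, wallet:Alice
Event 2 (give wallet: Alice -> Eve). State: pen:Eve, watch:Mallory, camera:Eve, wallet:Eve
Event 3 (give watch: Mallory -> Eve). State: pen:Eve, watch:Eve, camera:Eve, wallet:Eve
Event 4 (give pen: Eve -> Mallory). State: pen:Mallory, watch:Eve, camera:Eve, wallet:Eve
Event 5 (give camera: Eve -> Mallory). State: pen:Mallory, watch:Eve, camera:Mallory, wallet:Eve
Event 6 (give watch: Eve -> Alice). State: pen:Mallory, watch:Alice, camera:Mallory, wallet:Eve
Event 7 (give camera: Mallory -> Eve). State: pen:Mallory, watch:Alice, camera:Eve, wallet:Eve
Event 8 (swap camera<->watch: now camera:Alice, watch:Eve). State: pen:Mallory, watch:Eve, camera:Alice, wallet:Eve
Event 9 (swap watch<->camera: now watch:Alice, camera:Eve). State: pen:Mallory, watch:Alice, camera:Eve, wallet:Eve
Event 10 (give pen: Mallory -> Alice). State: pen:Alice, watch:Alice, camera:Eve, wallet:Eve
Event 11 (swap camera<->pen: now camera:Alice, pen:Eve). State: pen:Eve, watch:Alice, camera:Alice, wallet:Eve
Event 12 (give watch: Alice -> Eve). State: pen:Eve, watch:Eve, camera:Alice, wallet:Eve
Event 13 (give wallet: Eve -> Mallory). State: pen:Eve, watch:Eve, camera:Alice, wallet:Mallory

Final state: pen:Eve, watch:Eve, camera:Alice, wallet:Mallory
Mallory holds: wallet.

Answer: wallet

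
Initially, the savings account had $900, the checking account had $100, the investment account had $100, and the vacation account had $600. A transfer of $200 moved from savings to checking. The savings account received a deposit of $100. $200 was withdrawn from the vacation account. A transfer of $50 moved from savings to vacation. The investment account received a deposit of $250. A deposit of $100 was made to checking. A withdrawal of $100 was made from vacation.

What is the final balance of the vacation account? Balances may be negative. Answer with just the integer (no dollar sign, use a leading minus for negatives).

Tracking account balances step by step:
Start: savings=900, checking=100, investment=100, vacation=600
Event 1 (transfer 200 savings -> checking): savings: 900 - 200 = 700, checking: 100 + 200 = 300. Balances: savings=700, checking=300, investment=100, vacation=600
Event 2 (deposit 100 to savings): savings: 700 + 100 = 800. Balances: savings=800, checking=300, investment=100, vacation=600
Event 3 (withdraw 200 from vacation): vacation: 600 - 200 = 400. Balances: savings=800, checking=300, investment=100, vacation=400
Event 4 (transfer 50 savings -> vacation): savings: 800 - 50 = 750, vacation: 400 + 50 = 450. Balances: savings=750, checking=300, investment=100, vacation=450
Event 5 (deposit 250 to investment): investment: 100 + 250 = 350. Balances: savings=750, checking=300, investment=350, vacation=450
Event 6 (deposit 100 to checking): checking: 300 + 100 = 400. Balances: savings=750, checking=400, investment=350, vacation=450
Event 7 (withdraw 100 from vacation): vacation: 450 - 100 = 350. Balances: savings=750, checking=400, investment=350, vacation=350

Final balance of vacation: 350

Answer: 350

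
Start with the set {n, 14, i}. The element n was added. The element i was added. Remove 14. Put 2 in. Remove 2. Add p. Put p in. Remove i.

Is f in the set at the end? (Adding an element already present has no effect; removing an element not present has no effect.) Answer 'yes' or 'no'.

Tracking the set through each operation:
Start: {14, i, n}
Event 1 (add n): already present, no change. Set: {14, i, n}
Event 2 (add i): already present, no change. Set: {14, i, n}
Event 3 (remove 14): removed. Set: {i, n}
Event 4 (add 2): added. Set: {2, i, n}
Event 5 (remove 2): removed. Set: {i, n}
Event 6 (add p): added. Set: {i, n, p}
Event 7 (add p): already present, no change. Set: {i, n, p}
Event 8 (remove i): removed. Set: {n, p}

Final set: {n, p} (size 2)
f is NOT in the final set.

Answer: no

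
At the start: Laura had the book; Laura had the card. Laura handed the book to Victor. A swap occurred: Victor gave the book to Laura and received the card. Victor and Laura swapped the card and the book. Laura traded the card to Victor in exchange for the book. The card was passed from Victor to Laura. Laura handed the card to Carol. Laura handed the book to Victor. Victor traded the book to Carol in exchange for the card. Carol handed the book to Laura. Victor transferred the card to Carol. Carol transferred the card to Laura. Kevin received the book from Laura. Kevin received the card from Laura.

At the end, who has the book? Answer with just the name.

Answer: Kevin

Derivation:
Tracking all object holders:
Start: book:Laura, card:Laura
Event 1 (give book: Laura -> Victor). State: book:Victor, card:Laura
Event 2 (swap book<->card: now book:Laura, card:Victor). State: book:Laura, card:Victor
Event 3 (swap card<->book: now card:Laura, book:Victor). State: book:Victor, card:Laura
Event 4 (swap card<->book: now card:Victor, book:Laura). State: book:Laura, card:Victor
Event 5 (give card: Victor -> Laura). State: book:Laura, card:Laura
Event 6 (give card: Laura -> Carol). State: book:Laura, card:Carol
Event 7 (give book: Laura -> Victor). State: book:Victor, card:Carol
Event 8 (swap book<->card: now book:Carol, card:Victor). State: book:Carol, card:Victor
Event 9 (give book: Carol -> Laura). State: book:Laura, card:Victor
Event 10 (give card: Victor -> Carol). State: book:Laura, card:Carol
Event 11 (give card: Carol -> Laura). State: book:Laura, card:Laura
Event 12 (give book: Laura -> Kevin). State: book:Kevin, card:Laura
Event 13 (give card: Laura -> Kevin). State: book:Kevin, card:Kevin

Final state: book:Kevin, card:Kevin
The book is held by Kevin.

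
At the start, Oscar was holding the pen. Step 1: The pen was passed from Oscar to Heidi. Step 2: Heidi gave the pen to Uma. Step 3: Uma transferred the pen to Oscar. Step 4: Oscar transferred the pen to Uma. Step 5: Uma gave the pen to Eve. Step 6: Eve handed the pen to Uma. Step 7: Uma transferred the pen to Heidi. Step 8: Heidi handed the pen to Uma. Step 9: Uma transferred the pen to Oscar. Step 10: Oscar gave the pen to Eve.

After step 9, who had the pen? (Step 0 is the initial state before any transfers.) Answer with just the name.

Tracking the pen holder through step 9:
After step 0 (start): Oscar
After step 1: Heidi
After step 2: Uma
After step 3: Oscar
After step 4: Uma
After step 5: Eve
After step 6: Uma
After step 7: Heidi
After step 8: Uma
After step 9: Oscar

At step 9, the holder is Oscar.

Answer: Oscar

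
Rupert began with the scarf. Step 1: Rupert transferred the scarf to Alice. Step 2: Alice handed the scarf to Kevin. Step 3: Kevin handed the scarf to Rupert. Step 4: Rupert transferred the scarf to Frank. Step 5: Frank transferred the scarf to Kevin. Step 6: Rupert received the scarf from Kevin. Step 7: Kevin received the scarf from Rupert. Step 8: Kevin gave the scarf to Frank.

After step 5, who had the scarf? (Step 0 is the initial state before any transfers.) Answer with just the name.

Answer: Kevin

Derivation:
Tracking the scarf holder through step 5:
After step 0 (start): Rupert
After step 1: Alice
After step 2: Kevin
After step 3: Rupert
After step 4: Frank
After step 5: Kevin

At step 5, the holder is Kevin.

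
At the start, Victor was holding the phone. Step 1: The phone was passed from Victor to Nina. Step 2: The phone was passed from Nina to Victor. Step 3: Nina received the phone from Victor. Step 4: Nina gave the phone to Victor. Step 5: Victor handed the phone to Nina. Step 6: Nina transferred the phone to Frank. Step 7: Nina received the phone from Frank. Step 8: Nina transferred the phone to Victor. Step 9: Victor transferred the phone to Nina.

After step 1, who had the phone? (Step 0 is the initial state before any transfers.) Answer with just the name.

Tracking the phone holder through step 1:
After step 0 (start): Victor
After step 1: Nina

At step 1, the holder is Nina.

Answer: Nina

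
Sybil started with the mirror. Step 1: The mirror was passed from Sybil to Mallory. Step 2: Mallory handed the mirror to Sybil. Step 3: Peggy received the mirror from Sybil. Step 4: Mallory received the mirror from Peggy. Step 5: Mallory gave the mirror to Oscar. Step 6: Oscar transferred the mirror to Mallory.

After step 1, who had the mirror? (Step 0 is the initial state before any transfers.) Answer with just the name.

Answer: Mallory

Derivation:
Tracking the mirror holder through step 1:
After step 0 (start): Sybil
After step 1: Mallory

At step 1, the holder is Mallory.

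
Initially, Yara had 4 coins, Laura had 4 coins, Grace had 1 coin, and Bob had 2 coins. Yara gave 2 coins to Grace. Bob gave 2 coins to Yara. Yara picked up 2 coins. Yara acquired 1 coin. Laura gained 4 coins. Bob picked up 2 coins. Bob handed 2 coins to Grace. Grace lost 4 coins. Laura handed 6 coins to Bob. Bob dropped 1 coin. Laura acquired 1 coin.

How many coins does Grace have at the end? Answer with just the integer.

Tracking counts step by step:
Start: Yara=4, Laura=4, Grace=1, Bob=2
Event 1 (Yara -> Grace, 2): Yara: 4 -> 2, Grace: 1 -> 3. State: Yara=2, Laura=4, Grace=3, Bob=2
Event 2 (Bob -> Yara, 2): Bob: 2 -> 0, Yara: 2 -> 4. State: Yara=4, Laura=4, Grace=3, Bob=0
Event 3 (Yara +2): Yara: 4 -> 6. State: Yara=6, Laura=4, Grace=3, Bob=0
Event 4 (Yara +1): Yara: 6 -> 7. State: Yara=7, Laura=4, Grace=3, Bob=0
Event 5 (Laura +4): Laura: 4 -> 8. State: Yara=7, Laura=8, Grace=3, Bob=0
Event 6 (Bob +2): Bob: 0 -> 2. State: Yara=7, Laura=8, Grace=3, Bob=2
Event 7 (Bob -> Grace, 2): Bob: 2 -> 0, Grace: 3 -> 5. State: Yara=7, Laura=8, Grace=5, Bob=0
Event 8 (Grace -4): Grace: 5 -> 1. State: Yara=7, Laura=8, Grace=1, Bob=0
Event 9 (Laura -> Bob, 6): Laura: 8 -> 2, Bob: 0 -> 6. State: Yara=7, Laura=2, Grace=1, Bob=6
Event 10 (Bob -1): Bob: 6 -> 5. State: Yara=7, Laura=2, Grace=1, Bob=5
Event 11 (Laura +1): Laura: 2 -> 3. State: Yara=7, Laura=3, Grace=1, Bob=5

Grace's final count: 1

Answer: 1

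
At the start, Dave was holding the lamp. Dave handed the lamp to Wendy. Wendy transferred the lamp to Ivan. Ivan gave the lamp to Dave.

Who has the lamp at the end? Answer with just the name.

Tracking the lamp through each event:
Start: Dave has the lamp.
After event 1: Wendy has the lamp.
After event 2: Ivan has the lamp.
After event 3: Dave has the lamp.

Answer: Dave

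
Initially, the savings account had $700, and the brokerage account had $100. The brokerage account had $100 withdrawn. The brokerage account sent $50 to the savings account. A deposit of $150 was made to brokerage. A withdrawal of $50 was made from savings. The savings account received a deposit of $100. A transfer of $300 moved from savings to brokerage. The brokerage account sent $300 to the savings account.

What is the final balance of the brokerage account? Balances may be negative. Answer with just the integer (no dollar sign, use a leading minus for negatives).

Tracking account balances step by step:
Start: savings=700, brokerage=100
Event 1 (withdraw 100 from brokerage): brokerage: 100 - 100 = 0. Balances: savings=700, brokerage=0
Event 2 (transfer 50 brokerage -> savings): brokerage: 0 - 50 = -50, savings: 700 + 50 = 750. Balances: savings=750, brokerage=-50
Event 3 (deposit 150 to brokerage): brokerage: -50 + 150 = 100. Balances: savings=750, brokerage=100
Event 4 (withdraw 50 from savings): savings: 750 - 50 = 700. Balances: savings=700, brokerage=100
Event 5 (deposit 100 to savings): savings: 700 + 100 = 800. Balances: savings=800, brokerage=100
Event 6 (transfer 300 savings -> brokerage): savings: 800 - 300 = 500, brokerage: 100 + 300 = 400. Balances: savings=500, brokerage=400
Event 7 (transfer 300 brokerage -> savings): brokerage: 400 - 300 = 100, savings: 500 + 300 = 800. Balances: savings=800, brokerage=100

Final balance of brokerage: 100

Answer: 100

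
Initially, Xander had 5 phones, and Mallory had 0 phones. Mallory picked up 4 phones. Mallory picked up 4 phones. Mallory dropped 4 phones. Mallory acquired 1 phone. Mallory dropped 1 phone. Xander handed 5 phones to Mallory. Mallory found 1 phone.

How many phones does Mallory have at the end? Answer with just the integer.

Tracking counts step by step:
Start: Xander=5, Mallory=0
Event 1 (Mallory +4): Mallory: 0 -> 4. State: Xander=5, Mallory=4
Event 2 (Mallory +4): Mallory: 4 -> 8. State: Xander=5, Mallory=8
Event 3 (Mallory -4): Mallory: 8 -> 4. State: Xander=5, Mallory=4
Event 4 (Mallory +1): Mallory: 4 -> 5. State: Xander=5, Mallory=5
Event 5 (Mallory -1): Mallory: 5 -> 4. State: Xander=5, Mallory=4
Event 6 (Xander -> Mallory, 5): Xander: 5 -> 0, Mallory: 4 -> 9. State: Xander=0, Mallory=9
Event 7 (Mallory +1): Mallory: 9 -> 10. State: Xander=0, Mallory=10

Mallory's final count: 10

Answer: 10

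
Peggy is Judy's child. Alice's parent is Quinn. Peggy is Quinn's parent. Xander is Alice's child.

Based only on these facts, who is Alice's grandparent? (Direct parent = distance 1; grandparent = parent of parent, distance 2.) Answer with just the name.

Reconstructing the parent chain from the given facts:
  Judy -> Peggy -> Quinn -> Alice -> Xander
(each arrow means 'parent of the next')
Positions in the chain (0 = top):
  position of Judy: 0
  position of Peggy: 1
  position of Quinn: 2
  position of Alice: 3
  position of Xander: 4

Alice is at position 3; the grandparent is 2 steps up the chain, i.e. position 1: Peggy.

Answer: Peggy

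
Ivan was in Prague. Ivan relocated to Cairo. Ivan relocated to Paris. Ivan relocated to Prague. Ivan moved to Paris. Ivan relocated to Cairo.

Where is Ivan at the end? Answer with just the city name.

Answer: Cairo

Derivation:
Tracking Ivan's location:
Start: Ivan is in Prague.
After move 1: Prague -> Cairo. Ivan is in Cairo.
After move 2: Cairo -> Paris. Ivan is in Paris.
After move 3: Paris -> Prague. Ivan is in Prague.
After move 4: Prague -> Paris. Ivan is in Paris.
After move 5: Paris -> Cairo. Ivan is in Cairo.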